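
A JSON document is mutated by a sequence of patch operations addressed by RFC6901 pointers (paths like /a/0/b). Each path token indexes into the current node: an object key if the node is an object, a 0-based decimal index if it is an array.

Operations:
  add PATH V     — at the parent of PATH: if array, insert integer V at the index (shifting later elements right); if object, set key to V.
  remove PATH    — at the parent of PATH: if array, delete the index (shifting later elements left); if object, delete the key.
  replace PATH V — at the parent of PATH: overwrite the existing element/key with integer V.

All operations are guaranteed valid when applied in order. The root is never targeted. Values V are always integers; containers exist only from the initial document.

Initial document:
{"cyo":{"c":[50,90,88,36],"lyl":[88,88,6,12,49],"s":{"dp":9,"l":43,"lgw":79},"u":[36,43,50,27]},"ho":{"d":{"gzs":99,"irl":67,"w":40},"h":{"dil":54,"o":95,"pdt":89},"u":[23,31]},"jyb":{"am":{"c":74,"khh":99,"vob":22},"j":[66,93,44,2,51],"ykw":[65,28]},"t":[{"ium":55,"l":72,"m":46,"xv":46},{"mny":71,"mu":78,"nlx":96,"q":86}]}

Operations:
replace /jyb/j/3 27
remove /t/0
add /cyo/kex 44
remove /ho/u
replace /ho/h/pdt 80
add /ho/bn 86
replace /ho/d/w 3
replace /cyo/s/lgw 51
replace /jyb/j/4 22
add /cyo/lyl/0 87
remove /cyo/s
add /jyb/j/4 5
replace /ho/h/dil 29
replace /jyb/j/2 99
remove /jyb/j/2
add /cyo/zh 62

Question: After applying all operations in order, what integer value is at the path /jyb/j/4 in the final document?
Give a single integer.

After op 1 (replace /jyb/j/3 27): {"cyo":{"c":[50,90,88,36],"lyl":[88,88,6,12,49],"s":{"dp":9,"l":43,"lgw":79},"u":[36,43,50,27]},"ho":{"d":{"gzs":99,"irl":67,"w":40},"h":{"dil":54,"o":95,"pdt":89},"u":[23,31]},"jyb":{"am":{"c":74,"khh":99,"vob":22},"j":[66,93,44,27,51],"ykw":[65,28]},"t":[{"ium":55,"l":72,"m":46,"xv":46},{"mny":71,"mu":78,"nlx":96,"q":86}]}
After op 2 (remove /t/0): {"cyo":{"c":[50,90,88,36],"lyl":[88,88,6,12,49],"s":{"dp":9,"l":43,"lgw":79},"u":[36,43,50,27]},"ho":{"d":{"gzs":99,"irl":67,"w":40},"h":{"dil":54,"o":95,"pdt":89},"u":[23,31]},"jyb":{"am":{"c":74,"khh":99,"vob":22},"j":[66,93,44,27,51],"ykw":[65,28]},"t":[{"mny":71,"mu":78,"nlx":96,"q":86}]}
After op 3 (add /cyo/kex 44): {"cyo":{"c":[50,90,88,36],"kex":44,"lyl":[88,88,6,12,49],"s":{"dp":9,"l":43,"lgw":79},"u":[36,43,50,27]},"ho":{"d":{"gzs":99,"irl":67,"w":40},"h":{"dil":54,"o":95,"pdt":89},"u":[23,31]},"jyb":{"am":{"c":74,"khh":99,"vob":22},"j":[66,93,44,27,51],"ykw":[65,28]},"t":[{"mny":71,"mu":78,"nlx":96,"q":86}]}
After op 4 (remove /ho/u): {"cyo":{"c":[50,90,88,36],"kex":44,"lyl":[88,88,6,12,49],"s":{"dp":9,"l":43,"lgw":79},"u":[36,43,50,27]},"ho":{"d":{"gzs":99,"irl":67,"w":40},"h":{"dil":54,"o":95,"pdt":89}},"jyb":{"am":{"c":74,"khh":99,"vob":22},"j":[66,93,44,27,51],"ykw":[65,28]},"t":[{"mny":71,"mu":78,"nlx":96,"q":86}]}
After op 5 (replace /ho/h/pdt 80): {"cyo":{"c":[50,90,88,36],"kex":44,"lyl":[88,88,6,12,49],"s":{"dp":9,"l":43,"lgw":79},"u":[36,43,50,27]},"ho":{"d":{"gzs":99,"irl":67,"w":40},"h":{"dil":54,"o":95,"pdt":80}},"jyb":{"am":{"c":74,"khh":99,"vob":22},"j":[66,93,44,27,51],"ykw":[65,28]},"t":[{"mny":71,"mu":78,"nlx":96,"q":86}]}
After op 6 (add /ho/bn 86): {"cyo":{"c":[50,90,88,36],"kex":44,"lyl":[88,88,6,12,49],"s":{"dp":9,"l":43,"lgw":79},"u":[36,43,50,27]},"ho":{"bn":86,"d":{"gzs":99,"irl":67,"w":40},"h":{"dil":54,"o":95,"pdt":80}},"jyb":{"am":{"c":74,"khh":99,"vob":22},"j":[66,93,44,27,51],"ykw":[65,28]},"t":[{"mny":71,"mu":78,"nlx":96,"q":86}]}
After op 7 (replace /ho/d/w 3): {"cyo":{"c":[50,90,88,36],"kex":44,"lyl":[88,88,6,12,49],"s":{"dp":9,"l":43,"lgw":79},"u":[36,43,50,27]},"ho":{"bn":86,"d":{"gzs":99,"irl":67,"w":3},"h":{"dil":54,"o":95,"pdt":80}},"jyb":{"am":{"c":74,"khh":99,"vob":22},"j":[66,93,44,27,51],"ykw":[65,28]},"t":[{"mny":71,"mu":78,"nlx":96,"q":86}]}
After op 8 (replace /cyo/s/lgw 51): {"cyo":{"c":[50,90,88,36],"kex":44,"lyl":[88,88,6,12,49],"s":{"dp":9,"l":43,"lgw":51},"u":[36,43,50,27]},"ho":{"bn":86,"d":{"gzs":99,"irl":67,"w":3},"h":{"dil":54,"o":95,"pdt":80}},"jyb":{"am":{"c":74,"khh":99,"vob":22},"j":[66,93,44,27,51],"ykw":[65,28]},"t":[{"mny":71,"mu":78,"nlx":96,"q":86}]}
After op 9 (replace /jyb/j/4 22): {"cyo":{"c":[50,90,88,36],"kex":44,"lyl":[88,88,6,12,49],"s":{"dp":9,"l":43,"lgw":51},"u":[36,43,50,27]},"ho":{"bn":86,"d":{"gzs":99,"irl":67,"w":3},"h":{"dil":54,"o":95,"pdt":80}},"jyb":{"am":{"c":74,"khh":99,"vob":22},"j":[66,93,44,27,22],"ykw":[65,28]},"t":[{"mny":71,"mu":78,"nlx":96,"q":86}]}
After op 10 (add /cyo/lyl/0 87): {"cyo":{"c":[50,90,88,36],"kex":44,"lyl":[87,88,88,6,12,49],"s":{"dp":9,"l":43,"lgw":51},"u":[36,43,50,27]},"ho":{"bn":86,"d":{"gzs":99,"irl":67,"w":3},"h":{"dil":54,"o":95,"pdt":80}},"jyb":{"am":{"c":74,"khh":99,"vob":22},"j":[66,93,44,27,22],"ykw":[65,28]},"t":[{"mny":71,"mu":78,"nlx":96,"q":86}]}
After op 11 (remove /cyo/s): {"cyo":{"c":[50,90,88,36],"kex":44,"lyl":[87,88,88,6,12,49],"u":[36,43,50,27]},"ho":{"bn":86,"d":{"gzs":99,"irl":67,"w":3},"h":{"dil":54,"o":95,"pdt":80}},"jyb":{"am":{"c":74,"khh":99,"vob":22},"j":[66,93,44,27,22],"ykw":[65,28]},"t":[{"mny":71,"mu":78,"nlx":96,"q":86}]}
After op 12 (add /jyb/j/4 5): {"cyo":{"c":[50,90,88,36],"kex":44,"lyl":[87,88,88,6,12,49],"u":[36,43,50,27]},"ho":{"bn":86,"d":{"gzs":99,"irl":67,"w":3},"h":{"dil":54,"o":95,"pdt":80}},"jyb":{"am":{"c":74,"khh":99,"vob":22},"j":[66,93,44,27,5,22],"ykw":[65,28]},"t":[{"mny":71,"mu":78,"nlx":96,"q":86}]}
After op 13 (replace /ho/h/dil 29): {"cyo":{"c":[50,90,88,36],"kex":44,"lyl":[87,88,88,6,12,49],"u":[36,43,50,27]},"ho":{"bn":86,"d":{"gzs":99,"irl":67,"w":3},"h":{"dil":29,"o":95,"pdt":80}},"jyb":{"am":{"c":74,"khh":99,"vob":22},"j":[66,93,44,27,5,22],"ykw":[65,28]},"t":[{"mny":71,"mu":78,"nlx":96,"q":86}]}
After op 14 (replace /jyb/j/2 99): {"cyo":{"c":[50,90,88,36],"kex":44,"lyl":[87,88,88,6,12,49],"u":[36,43,50,27]},"ho":{"bn":86,"d":{"gzs":99,"irl":67,"w":3},"h":{"dil":29,"o":95,"pdt":80}},"jyb":{"am":{"c":74,"khh":99,"vob":22},"j":[66,93,99,27,5,22],"ykw":[65,28]},"t":[{"mny":71,"mu":78,"nlx":96,"q":86}]}
After op 15 (remove /jyb/j/2): {"cyo":{"c":[50,90,88,36],"kex":44,"lyl":[87,88,88,6,12,49],"u":[36,43,50,27]},"ho":{"bn":86,"d":{"gzs":99,"irl":67,"w":3},"h":{"dil":29,"o":95,"pdt":80}},"jyb":{"am":{"c":74,"khh":99,"vob":22},"j":[66,93,27,5,22],"ykw":[65,28]},"t":[{"mny":71,"mu":78,"nlx":96,"q":86}]}
After op 16 (add /cyo/zh 62): {"cyo":{"c":[50,90,88,36],"kex":44,"lyl":[87,88,88,6,12,49],"u":[36,43,50,27],"zh":62},"ho":{"bn":86,"d":{"gzs":99,"irl":67,"w":3},"h":{"dil":29,"o":95,"pdt":80}},"jyb":{"am":{"c":74,"khh":99,"vob":22},"j":[66,93,27,5,22],"ykw":[65,28]},"t":[{"mny":71,"mu":78,"nlx":96,"q":86}]}
Value at /jyb/j/4: 22

Answer: 22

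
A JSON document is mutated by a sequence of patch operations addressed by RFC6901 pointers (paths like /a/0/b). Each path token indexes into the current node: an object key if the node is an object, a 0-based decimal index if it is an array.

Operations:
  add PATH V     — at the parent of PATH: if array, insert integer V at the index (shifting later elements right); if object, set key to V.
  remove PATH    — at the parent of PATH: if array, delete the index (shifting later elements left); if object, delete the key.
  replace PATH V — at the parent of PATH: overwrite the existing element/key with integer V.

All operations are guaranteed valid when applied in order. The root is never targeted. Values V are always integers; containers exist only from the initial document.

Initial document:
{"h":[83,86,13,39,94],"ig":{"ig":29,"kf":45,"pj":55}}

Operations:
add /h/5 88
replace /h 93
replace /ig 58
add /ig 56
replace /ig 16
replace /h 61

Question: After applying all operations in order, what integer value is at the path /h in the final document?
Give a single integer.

Answer: 61

Derivation:
After op 1 (add /h/5 88): {"h":[83,86,13,39,94,88],"ig":{"ig":29,"kf":45,"pj":55}}
After op 2 (replace /h 93): {"h":93,"ig":{"ig":29,"kf":45,"pj":55}}
After op 3 (replace /ig 58): {"h":93,"ig":58}
After op 4 (add /ig 56): {"h":93,"ig":56}
After op 5 (replace /ig 16): {"h":93,"ig":16}
After op 6 (replace /h 61): {"h":61,"ig":16}
Value at /h: 61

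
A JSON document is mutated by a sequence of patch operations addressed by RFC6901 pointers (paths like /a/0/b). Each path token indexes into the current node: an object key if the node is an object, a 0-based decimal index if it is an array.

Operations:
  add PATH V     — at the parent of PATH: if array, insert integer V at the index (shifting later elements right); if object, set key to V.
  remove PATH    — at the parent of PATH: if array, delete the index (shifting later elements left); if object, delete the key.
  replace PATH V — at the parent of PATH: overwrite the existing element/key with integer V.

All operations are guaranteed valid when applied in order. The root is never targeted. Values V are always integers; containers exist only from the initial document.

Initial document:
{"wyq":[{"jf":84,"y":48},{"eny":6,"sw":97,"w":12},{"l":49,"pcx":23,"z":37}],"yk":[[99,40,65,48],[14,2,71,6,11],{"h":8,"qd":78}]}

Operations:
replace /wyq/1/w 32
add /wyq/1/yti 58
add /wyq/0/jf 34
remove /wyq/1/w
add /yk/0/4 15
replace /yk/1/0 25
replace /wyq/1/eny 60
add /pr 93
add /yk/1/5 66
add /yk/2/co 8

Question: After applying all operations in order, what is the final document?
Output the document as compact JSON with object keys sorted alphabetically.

Answer: {"pr":93,"wyq":[{"jf":34,"y":48},{"eny":60,"sw":97,"yti":58},{"l":49,"pcx":23,"z":37}],"yk":[[99,40,65,48,15],[25,2,71,6,11,66],{"co":8,"h":8,"qd":78}]}

Derivation:
After op 1 (replace /wyq/1/w 32): {"wyq":[{"jf":84,"y":48},{"eny":6,"sw":97,"w":32},{"l":49,"pcx":23,"z":37}],"yk":[[99,40,65,48],[14,2,71,6,11],{"h":8,"qd":78}]}
After op 2 (add /wyq/1/yti 58): {"wyq":[{"jf":84,"y":48},{"eny":6,"sw":97,"w":32,"yti":58},{"l":49,"pcx":23,"z":37}],"yk":[[99,40,65,48],[14,2,71,6,11],{"h":8,"qd":78}]}
After op 3 (add /wyq/0/jf 34): {"wyq":[{"jf":34,"y":48},{"eny":6,"sw":97,"w":32,"yti":58},{"l":49,"pcx":23,"z":37}],"yk":[[99,40,65,48],[14,2,71,6,11],{"h":8,"qd":78}]}
After op 4 (remove /wyq/1/w): {"wyq":[{"jf":34,"y":48},{"eny":6,"sw":97,"yti":58},{"l":49,"pcx":23,"z":37}],"yk":[[99,40,65,48],[14,2,71,6,11],{"h":8,"qd":78}]}
After op 5 (add /yk/0/4 15): {"wyq":[{"jf":34,"y":48},{"eny":6,"sw":97,"yti":58},{"l":49,"pcx":23,"z":37}],"yk":[[99,40,65,48,15],[14,2,71,6,11],{"h":8,"qd":78}]}
After op 6 (replace /yk/1/0 25): {"wyq":[{"jf":34,"y":48},{"eny":6,"sw":97,"yti":58},{"l":49,"pcx":23,"z":37}],"yk":[[99,40,65,48,15],[25,2,71,6,11],{"h":8,"qd":78}]}
After op 7 (replace /wyq/1/eny 60): {"wyq":[{"jf":34,"y":48},{"eny":60,"sw":97,"yti":58},{"l":49,"pcx":23,"z":37}],"yk":[[99,40,65,48,15],[25,2,71,6,11],{"h":8,"qd":78}]}
After op 8 (add /pr 93): {"pr":93,"wyq":[{"jf":34,"y":48},{"eny":60,"sw":97,"yti":58},{"l":49,"pcx":23,"z":37}],"yk":[[99,40,65,48,15],[25,2,71,6,11],{"h":8,"qd":78}]}
After op 9 (add /yk/1/5 66): {"pr":93,"wyq":[{"jf":34,"y":48},{"eny":60,"sw":97,"yti":58},{"l":49,"pcx":23,"z":37}],"yk":[[99,40,65,48,15],[25,2,71,6,11,66],{"h":8,"qd":78}]}
After op 10 (add /yk/2/co 8): {"pr":93,"wyq":[{"jf":34,"y":48},{"eny":60,"sw":97,"yti":58},{"l":49,"pcx":23,"z":37}],"yk":[[99,40,65,48,15],[25,2,71,6,11,66],{"co":8,"h":8,"qd":78}]}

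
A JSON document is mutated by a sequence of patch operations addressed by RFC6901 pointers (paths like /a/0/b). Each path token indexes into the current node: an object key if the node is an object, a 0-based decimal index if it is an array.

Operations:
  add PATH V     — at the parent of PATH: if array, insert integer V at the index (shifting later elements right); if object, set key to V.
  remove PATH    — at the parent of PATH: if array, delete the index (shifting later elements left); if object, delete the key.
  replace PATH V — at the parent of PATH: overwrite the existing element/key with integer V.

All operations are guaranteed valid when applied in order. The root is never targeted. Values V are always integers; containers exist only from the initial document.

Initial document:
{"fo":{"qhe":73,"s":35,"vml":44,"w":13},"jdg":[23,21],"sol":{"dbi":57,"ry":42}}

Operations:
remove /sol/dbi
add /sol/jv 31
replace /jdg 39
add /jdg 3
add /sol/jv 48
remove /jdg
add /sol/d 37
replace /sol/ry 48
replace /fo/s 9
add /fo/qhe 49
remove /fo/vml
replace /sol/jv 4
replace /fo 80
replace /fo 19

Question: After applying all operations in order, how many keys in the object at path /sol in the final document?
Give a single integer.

Answer: 3

Derivation:
After op 1 (remove /sol/dbi): {"fo":{"qhe":73,"s":35,"vml":44,"w":13},"jdg":[23,21],"sol":{"ry":42}}
After op 2 (add /sol/jv 31): {"fo":{"qhe":73,"s":35,"vml":44,"w":13},"jdg":[23,21],"sol":{"jv":31,"ry":42}}
After op 3 (replace /jdg 39): {"fo":{"qhe":73,"s":35,"vml":44,"w":13},"jdg":39,"sol":{"jv":31,"ry":42}}
After op 4 (add /jdg 3): {"fo":{"qhe":73,"s":35,"vml":44,"w":13},"jdg":3,"sol":{"jv":31,"ry":42}}
After op 5 (add /sol/jv 48): {"fo":{"qhe":73,"s":35,"vml":44,"w":13},"jdg":3,"sol":{"jv":48,"ry":42}}
After op 6 (remove /jdg): {"fo":{"qhe":73,"s":35,"vml":44,"w":13},"sol":{"jv":48,"ry":42}}
After op 7 (add /sol/d 37): {"fo":{"qhe":73,"s":35,"vml":44,"w":13},"sol":{"d":37,"jv":48,"ry":42}}
After op 8 (replace /sol/ry 48): {"fo":{"qhe":73,"s":35,"vml":44,"w":13},"sol":{"d":37,"jv":48,"ry":48}}
After op 9 (replace /fo/s 9): {"fo":{"qhe":73,"s":9,"vml":44,"w":13},"sol":{"d":37,"jv":48,"ry":48}}
After op 10 (add /fo/qhe 49): {"fo":{"qhe":49,"s":9,"vml":44,"w":13},"sol":{"d":37,"jv":48,"ry":48}}
After op 11 (remove /fo/vml): {"fo":{"qhe":49,"s":9,"w":13},"sol":{"d":37,"jv":48,"ry":48}}
After op 12 (replace /sol/jv 4): {"fo":{"qhe":49,"s":9,"w":13},"sol":{"d":37,"jv":4,"ry":48}}
After op 13 (replace /fo 80): {"fo":80,"sol":{"d":37,"jv":4,"ry":48}}
After op 14 (replace /fo 19): {"fo":19,"sol":{"d":37,"jv":4,"ry":48}}
Size at path /sol: 3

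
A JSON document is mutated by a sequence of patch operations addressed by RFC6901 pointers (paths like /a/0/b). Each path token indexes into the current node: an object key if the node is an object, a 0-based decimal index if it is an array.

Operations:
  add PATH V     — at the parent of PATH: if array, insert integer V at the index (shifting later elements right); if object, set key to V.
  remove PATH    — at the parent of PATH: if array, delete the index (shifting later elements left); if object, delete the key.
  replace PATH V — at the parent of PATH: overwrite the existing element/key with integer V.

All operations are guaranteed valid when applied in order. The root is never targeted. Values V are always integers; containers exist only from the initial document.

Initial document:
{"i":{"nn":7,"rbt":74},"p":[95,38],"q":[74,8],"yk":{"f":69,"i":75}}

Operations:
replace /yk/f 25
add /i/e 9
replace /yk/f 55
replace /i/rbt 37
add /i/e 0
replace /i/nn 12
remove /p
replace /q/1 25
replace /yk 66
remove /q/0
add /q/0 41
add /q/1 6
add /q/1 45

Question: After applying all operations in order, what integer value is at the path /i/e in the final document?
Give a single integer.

After op 1 (replace /yk/f 25): {"i":{"nn":7,"rbt":74},"p":[95,38],"q":[74,8],"yk":{"f":25,"i":75}}
After op 2 (add /i/e 9): {"i":{"e":9,"nn":7,"rbt":74},"p":[95,38],"q":[74,8],"yk":{"f":25,"i":75}}
After op 3 (replace /yk/f 55): {"i":{"e":9,"nn":7,"rbt":74},"p":[95,38],"q":[74,8],"yk":{"f":55,"i":75}}
After op 4 (replace /i/rbt 37): {"i":{"e":9,"nn":7,"rbt":37},"p":[95,38],"q":[74,8],"yk":{"f":55,"i":75}}
After op 5 (add /i/e 0): {"i":{"e":0,"nn":7,"rbt":37},"p":[95,38],"q":[74,8],"yk":{"f":55,"i":75}}
After op 6 (replace /i/nn 12): {"i":{"e":0,"nn":12,"rbt":37},"p":[95,38],"q":[74,8],"yk":{"f":55,"i":75}}
After op 7 (remove /p): {"i":{"e":0,"nn":12,"rbt":37},"q":[74,8],"yk":{"f":55,"i":75}}
After op 8 (replace /q/1 25): {"i":{"e":0,"nn":12,"rbt":37},"q":[74,25],"yk":{"f":55,"i":75}}
After op 9 (replace /yk 66): {"i":{"e":0,"nn":12,"rbt":37},"q":[74,25],"yk":66}
After op 10 (remove /q/0): {"i":{"e":0,"nn":12,"rbt":37},"q":[25],"yk":66}
After op 11 (add /q/0 41): {"i":{"e":0,"nn":12,"rbt":37},"q":[41,25],"yk":66}
After op 12 (add /q/1 6): {"i":{"e":0,"nn":12,"rbt":37},"q":[41,6,25],"yk":66}
After op 13 (add /q/1 45): {"i":{"e":0,"nn":12,"rbt":37},"q":[41,45,6,25],"yk":66}
Value at /i/e: 0

Answer: 0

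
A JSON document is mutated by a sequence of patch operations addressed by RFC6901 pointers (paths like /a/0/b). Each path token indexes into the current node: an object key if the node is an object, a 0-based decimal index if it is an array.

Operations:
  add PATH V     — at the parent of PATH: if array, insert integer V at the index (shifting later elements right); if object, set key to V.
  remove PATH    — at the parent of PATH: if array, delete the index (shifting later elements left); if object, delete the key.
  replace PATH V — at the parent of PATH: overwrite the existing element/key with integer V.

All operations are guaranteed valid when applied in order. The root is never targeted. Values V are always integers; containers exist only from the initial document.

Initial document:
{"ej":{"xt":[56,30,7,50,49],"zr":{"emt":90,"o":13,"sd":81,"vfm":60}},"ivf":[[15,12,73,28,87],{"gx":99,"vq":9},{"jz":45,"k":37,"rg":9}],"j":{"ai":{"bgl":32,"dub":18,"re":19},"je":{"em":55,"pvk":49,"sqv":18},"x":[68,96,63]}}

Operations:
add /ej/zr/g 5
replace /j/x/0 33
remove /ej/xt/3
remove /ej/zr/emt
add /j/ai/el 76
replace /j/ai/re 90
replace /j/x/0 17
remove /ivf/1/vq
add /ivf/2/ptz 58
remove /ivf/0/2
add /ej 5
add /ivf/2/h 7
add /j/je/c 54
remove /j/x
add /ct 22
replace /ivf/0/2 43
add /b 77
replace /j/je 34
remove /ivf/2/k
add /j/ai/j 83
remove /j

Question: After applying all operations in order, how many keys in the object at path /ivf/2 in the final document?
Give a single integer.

Answer: 4

Derivation:
After op 1 (add /ej/zr/g 5): {"ej":{"xt":[56,30,7,50,49],"zr":{"emt":90,"g":5,"o":13,"sd":81,"vfm":60}},"ivf":[[15,12,73,28,87],{"gx":99,"vq":9},{"jz":45,"k":37,"rg":9}],"j":{"ai":{"bgl":32,"dub":18,"re":19},"je":{"em":55,"pvk":49,"sqv":18},"x":[68,96,63]}}
After op 2 (replace /j/x/0 33): {"ej":{"xt":[56,30,7,50,49],"zr":{"emt":90,"g":5,"o":13,"sd":81,"vfm":60}},"ivf":[[15,12,73,28,87],{"gx":99,"vq":9},{"jz":45,"k":37,"rg":9}],"j":{"ai":{"bgl":32,"dub":18,"re":19},"je":{"em":55,"pvk":49,"sqv":18},"x":[33,96,63]}}
After op 3 (remove /ej/xt/3): {"ej":{"xt":[56,30,7,49],"zr":{"emt":90,"g":5,"o":13,"sd":81,"vfm":60}},"ivf":[[15,12,73,28,87],{"gx":99,"vq":9},{"jz":45,"k":37,"rg":9}],"j":{"ai":{"bgl":32,"dub":18,"re":19},"je":{"em":55,"pvk":49,"sqv":18},"x":[33,96,63]}}
After op 4 (remove /ej/zr/emt): {"ej":{"xt":[56,30,7,49],"zr":{"g":5,"o":13,"sd":81,"vfm":60}},"ivf":[[15,12,73,28,87],{"gx":99,"vq":9},{"jz":45,"k":37,"rg":9}],"j":{"ai":{"bgl":32,"dub":18,"re":19},"je":{"em":55,"pvk":49,"sqv":18},"x":[33,96,63]}}
After op 5 (add /j/ai/el 76): {"ej":{"xt":[56,30,7,49],"zr":{"g":5,"o":13,"sd":81,"vfm":60}},"ivf":[[15,12,73,28,87],{"gx":99,"vq":9},{"jz":45,"k":37,"rg":9}],"j":{"ai":{"bgl":32,"dub":18,"el":76,"re":19},"je":{"em":55,"pvk":49,"sqv":18},"x":[33,96,63]}}
After op 6 (replace /j/ai/re 90): {"ej":{"xt":[56,30,7,49],"zr":{"g":5,"o":13,"sd":81,"vfm":60}},"ivf":[[15,12,73,28,87],{"gx":99,"vq":9},{"jz":45,"k":37,"rg":9}],"j":{"ai":{"bgl":32,"dub":18,"el":76,"re":90},"je":{"em":55,"pvk":49,"sqv":18},"x":[33,96,63]}}
After op 7 (replace /j/x/0 17): {"ej":{"xt":[56,30,7,49],"zr":{"g":5,"o":13,"sd":81,"vfm":60}},"ivf":[[15,12,73,28,87],{"gx":99,"vq":9},{"jz":45,"k":37,"rg":9}],"j":{"ai":{"bgl":32,"dub":18,"el":76,"re":90},"je":{"em":55,"pvk":49,"sqv":18},"x":[17,96,63]}}
After op 8 (remove /ivf/1/vq): {"ej":{"xt":[56,30,7,49],"zr":{"g":5,"o":13,"sd":81,"vfm":60}},"ivf":[[15,12,73,28,87],{"gx":99},{"jz":45,"k":37,"rg":9}],"j":{"ai":{"bgl":32,"dub":18,"el":76,"re":90},"je":{"em":55,"pvk":49,"sqv":18},"x":[17,96,63]}}
After op 9 (add /ivf/2/ptz 58): {"ej":{"xt":[56,30,7,49],"zr":{"g":5,"o":13,"sd":81,"vfm":60}},"ivf":[[15,12,73,28,87],{"gx":99},{"jz":45,"k":37,"ptz":58,"rg":9}],"j":{"ai":{"bgl":32,"dub":18,"el":76,"re":90},"je":{"em":55,"pvk":49,"sqv":18},"x":[17,96,63]}}
After op 10 (remove /ivf/0/2): {"ej":{"xt":[56,30,7,49],"zr":{"g":5,"o":13,"sd":81,"vfm":60}},"ivf":[[15,12,28,87],{"gx":99},{"jz":45,"k":37,"ptz":58,"rg":9}],"j":{"ai":{"bgl":32,"dub":18,"el":76,"re":90},"je":{"em":55,"pvk":49,"sqv":18},"x":[17,96,63]}}
After op 11 (add /ej 5): {"ej":5,"ivf":[[15,12,28,87],{"gx":99},{"jz":45,"k":37,"ptz":58,"rg":9}],"j":{"ai":{"bgl":32,"dub":18,"el":76,"re":90},"je":{"em":55,"pvk":49,"sqv":18},"x":[17,96,63]}}
After op 12 (add /ivf/2/h 7): {"ej":5,"ivf":[[15,12,28,87],{"gx":99},{"h":7,"jz":45,"k":37,"ptz":58,"rg":9}],"j":{"ai":{"bgl":32,"dub":18,"el":76,"re":90},"je":{"em":55,"pvk":49,"sqv":18},"x":[17,96,63]}}
After op 13 (add /j/je/c 54): {"ej":5,"ivf":[[15,12,28,87],{"gx":99},{"h":7,"jz":45,"k":37,"ptz":58,"rg":9}],"j":{"ai":{"bgl":32,"dub":18,"el":76,"re":90},"je":{"c":54,"em":55,"pvk":49,"sqv":18},"x":[17,96,63]}}
After op 14 (remove /j/x): {"ej":5,"ivf":[[15,12,28,87],{"gx":99},{"h":7,"jz":45,"k":37,"ptz":58,"rg":9}],"j":{"ai":{"bgl":32,"dub":18,"el":76,"re":90},"je":{"c":54,"em":55,"pvk":49,"sqv":18}}}
After op 15 (add /ct 22): {"ct":22,"ej":5,"ivf":[[15,12,28,87],{"gx":99},{"h":7,"jz":45,"k":37,"ptz":58,"rg":9}],"j":{"ai":{"bgl":32,"dub":18,"el":76,"re":90},"je":{"c":54,"em":55,"pvk":49,"sqv":18}}}
After op 16 (replace /ivf/0/2 43): {"ct":22,"ej":5,"ivf":[[15,12,43,87],{"gx":99},{"h":7,"jz":45,"k":37,"ptz":58,"rg":9}],"j":{"ai":{"bgl":32,"dub":18,"el":76,"re":90},"je":{"c":54,"em":55,"pvk":49,"sqv":18}}}
After op 17 (add /b 77): {"b":77,"ct":22,"ej":5,"ivf":[[15,12,43,87],{"gx":99},{"h":7,"jz":45,"k":37,"ptz":58,"rg":9}],"j":{"ai":{"bgl":32,"dub":18,"el":76,"re":90},"je":{"c":54,"em":55,"pvk":49,"sqv":18}}}
After op 18 (replace /j/je 34): {"b":77,"ct":22,"ej":5,"ivf":[[15,12,43,87],{"gx":99},{"h":7,"jz":45,"k":37,"ptz":58,"rg":9}],"j":{"ai":{"bgl":32,"dub":18,"el":76,"re":90},"je":34}}
After op 19 (remove /ivf/2/k): {"b":77,"ct":22,"ej":5,"ivf":[[15,12,43,87],{"gx":99},{"h":7,"jz":45,"ptz":58,"rg":9}],"j":{"ai":{"bgl":32,"dub":18,"el":76,"re":90},"je":34}}
After op 20 (add /j/ai/j 83): {"b":77,"ct":22,"ej":5,"ivf":[[15,12,43,87],{"gx":99},{"h":7,"jz":45,"ptz":58,"rg":9}],"j":{"ai":{"bgl":32,"dub":18,"el":76,"j":83,"re":90},"je":34}}
After op 21 (remove /j): {"b":77,"ct":22,"ej":5,"ivf":[[15,12,43,87],{"gx":99},{"h":7,"jz":45,"ptz":58,"rg":9}]}
Size at path /ivf/2: 4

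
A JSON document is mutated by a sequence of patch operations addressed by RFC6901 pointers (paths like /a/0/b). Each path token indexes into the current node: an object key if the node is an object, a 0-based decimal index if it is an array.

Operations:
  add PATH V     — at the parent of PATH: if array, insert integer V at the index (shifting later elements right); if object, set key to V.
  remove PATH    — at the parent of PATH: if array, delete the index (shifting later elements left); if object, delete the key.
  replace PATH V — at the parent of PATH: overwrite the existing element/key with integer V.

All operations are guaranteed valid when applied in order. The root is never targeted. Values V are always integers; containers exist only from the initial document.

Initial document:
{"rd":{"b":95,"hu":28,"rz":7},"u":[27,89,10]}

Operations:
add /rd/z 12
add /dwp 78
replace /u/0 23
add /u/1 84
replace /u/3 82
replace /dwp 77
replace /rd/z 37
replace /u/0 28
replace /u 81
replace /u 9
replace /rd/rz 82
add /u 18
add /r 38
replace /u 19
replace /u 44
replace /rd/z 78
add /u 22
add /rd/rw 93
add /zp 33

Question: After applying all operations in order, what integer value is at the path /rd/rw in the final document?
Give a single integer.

After op 1 (add /rd/z 12): {"rd":{"b":95,"hu":28,"rz":7,"z":12},"u":[27,89,10]}
After op 2 (add /dwp 78): {"dwp":78,"rd":{"b":95,"hu":28,"rz":7,"z":12},"u":[27,89,10]}
After op 3 (replace /u/0 23): {"dwp":78,"rd":{"b":95,"hu":28,"rz":7,"z":12},"u":[23,89,10]}
After op 4 (add /u/1 84): {"dwp":78,"rd":{"b":95,"hu":28,"rz":7,"z":12},"u":[23,84,89,10]}
After op 5 (replace /u/3 82): {"dwp":78,"rd":{"b":95,"hu":28,"rz":7,"z":12},"u":[23,84,89,82]}
After op 6 (replace /dwp 77): {"dwp":77,"rd":{"b":95,"hu":28,"rz":7,"z":12},"u":[23,84,89,82]}
After op 7 (replace /rd/z 37): {"dwp":77,"rd":{"b":95,"hu":28,"rz":7,"z":37},"u":[23,84,89,82]}
After op 8 (replace /u/0 28): {"dwp":77,"rd":{"b":95,"hu":28,"rz":7,"z":37},"u":[28,84,89,82]}
After op 9 (replace /u 81): {"dwp":77,"rd":{"b":95,"hu":28,"rz":7,"z":37},"u":81}
After op 10 (replace /u 9): {"dwp":77,"rd":{"b":95,"hu":28,"rz":7,"z":37},"u":9}
After op 11 (replace /rd/rz 82): {"dwp":77,"rd":{"b":95,"hu":28,"rz":82,"z":37},"u":9}
After op 12 (add /u 18): {"dwp":77,"rd":{"b":95,"hu":28,"rz":82,"z":37},"u":18}
After op 13 (add /r 38): {"dwp":77,"r":38,"rd":{"b":95,"hu":28,"rz":82,"z":37},"u":18}
After op 14 (replace /u 19): {"dwp":77,"r":38,"rd":{"b":95,"hu":28,"rz":82,"z":37},"u":19}
After op 15 (replace /u 44): {"dwp":77,"r":38,"rd":{"b":95,"hu":28,"rz":82,"z":37},"u":44}
After op 16 (replace /rd/z 78): {"dwp":77,"r":38,"rd":{"b":95,"hu":28,"rz":82,"z":78},"u":44}
After op 17 (add /u 22): {"dwp":77,"r":38,"rd":{"b":95,"hu":28,"rz":82,"z":78},"u":22}
After op 18 (add /rd/rw 93): {"dwp":77,"r":38,"rd":{"b":95,"hu":28,"rw":93,"rz":82,"z":78},"u":22}
After op 19 (add /zp 33): {"dwp":77,"r":38,"rd":{"b":95,"hu":28,"rw":93,"rz":82,"z":78},"u":22,"zp":33}
Value at /rd/rw: 93

Answer: 93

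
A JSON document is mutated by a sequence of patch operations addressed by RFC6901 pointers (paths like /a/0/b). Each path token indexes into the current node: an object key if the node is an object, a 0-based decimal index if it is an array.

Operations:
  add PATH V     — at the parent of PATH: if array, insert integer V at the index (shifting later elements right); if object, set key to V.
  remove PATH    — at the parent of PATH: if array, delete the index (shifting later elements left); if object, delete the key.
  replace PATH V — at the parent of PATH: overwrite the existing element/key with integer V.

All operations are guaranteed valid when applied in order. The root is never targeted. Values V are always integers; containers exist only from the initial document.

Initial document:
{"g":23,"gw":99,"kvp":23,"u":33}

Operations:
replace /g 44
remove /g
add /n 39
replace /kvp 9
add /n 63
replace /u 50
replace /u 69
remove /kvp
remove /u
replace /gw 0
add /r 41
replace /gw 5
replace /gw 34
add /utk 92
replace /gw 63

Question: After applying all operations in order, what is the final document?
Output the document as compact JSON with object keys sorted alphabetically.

Answer: {"gw":63,"n":63,"r":41,"utk":92}

Derivation:
After op 1 (replace /g 44): {"g":44,"gw":99,"kvp":23,"u":33}
After op 2 (remove /g): {"gw":99,"kvp":23,"u":33}
After op 3 (add /n 39): {"gw":99,"kvp":23,"n":39,"u":33}
After op 4 (replace /kvp 9): {"gw":99,"kvp":9,"n":39,"u":33}
After op 5 (add /n 63): {"gw":99,"kvp":9,"n":63,"u":33}
After op 6 (replace /u 50): {"gw":99,"kvp":9,"n":63,"u":50}
After op 7 (replace /u 69): {"gw":99,"kvp":9,"n":63,"u":69}
After op 8 (remove /kvp): {"gw":99,"n":63,"u":69}
After op 9 (remove /u): {"gw":99,"n":63}
After op 10 (replace /gw 0): {"gw":0,"n":63}
After op 11 (add /r 41): {"gw":0,"n":63,"r":41}
After op 12 (replace /gw 5): {"gw":5,"n":63,"r":41}
After op 13 (replace /gw 34): {"gw":34,"n":63,"r":41}
After op 14 (add /utk 92): {"gw":34,"n":63,"r":41,"utk":92}
After op 15 (replace /gw 63): {"gw":63,"n":63,"r":41,"utk":92}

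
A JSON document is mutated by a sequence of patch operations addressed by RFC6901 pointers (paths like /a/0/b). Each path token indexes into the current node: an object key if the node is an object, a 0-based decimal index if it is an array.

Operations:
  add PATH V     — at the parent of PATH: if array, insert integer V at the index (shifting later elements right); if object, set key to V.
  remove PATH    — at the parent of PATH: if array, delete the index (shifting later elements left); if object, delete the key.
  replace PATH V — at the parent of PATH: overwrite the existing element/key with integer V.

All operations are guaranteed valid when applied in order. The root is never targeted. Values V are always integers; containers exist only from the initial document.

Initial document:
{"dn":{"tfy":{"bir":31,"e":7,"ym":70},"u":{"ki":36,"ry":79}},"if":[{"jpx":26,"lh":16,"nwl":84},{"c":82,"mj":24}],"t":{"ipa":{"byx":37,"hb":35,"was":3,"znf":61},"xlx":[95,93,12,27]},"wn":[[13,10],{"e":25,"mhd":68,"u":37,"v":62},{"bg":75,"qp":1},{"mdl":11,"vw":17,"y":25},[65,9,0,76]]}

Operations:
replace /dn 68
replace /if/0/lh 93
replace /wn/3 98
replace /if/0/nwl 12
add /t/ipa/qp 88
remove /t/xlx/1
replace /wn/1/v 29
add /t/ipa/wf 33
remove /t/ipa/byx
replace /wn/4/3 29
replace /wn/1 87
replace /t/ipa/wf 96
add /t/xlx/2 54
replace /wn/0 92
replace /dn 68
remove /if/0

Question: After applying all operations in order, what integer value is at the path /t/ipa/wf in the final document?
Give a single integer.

After op 1 (replace /dn 68): {"dn":68,"if":[{"jpx":26,"lh":16,"nwl":84},{"c":82,"mj":24}],"t":{"ipa":{"byx":37,"hb":35,"was":3,"znf":61},"xlx":[95,93,12,27]},"wn":[[13,10],{"e":25,"mhd":68,"u":37,"v":62},{"bg":75,"qp":1},{"mdl":11,"vw":17,"y":25},[65,9,0,76]]}
After op 2 (replace /if/0/lh 93): {"dn":68,"if":[{"jpx":26,"lh":93,"nwl":84},{"c":82,"mj":24}],"t":{"ipa":{"byx":37,"hb":35,"was":3,"znf":61},"xlx":[95,93,12,27]},"wn":[[13,10],{"e":25,"mhd":68,"u":37,"v":62},{"bg":75,"qp":1},{"mdl":11,"vw":17,"y":25},[65,9,0,76]]}
After op 3 (replace /wn/3 98): {"dn":68,"if":[{"jpx":26,"lh":93,"nwl":84},{"c":82,"mj":24}],"t":{"ipa":{"byx":37,"hb":35,"was":3,"znf":61},"xlx":[95,93,12,27]},"wn":[[13,10],{"e":25,"mhd":68,"u":37,"v":62},{"bg":75,"qp":1},98,[65,9,0,76]]}
After op 4 (replace /if/0/nwl 12): {"dn":68,"if":[{"jpx":26,"lh":93,"nwl":12},{"c":82,"mj":24}],"t":{"ipa":{"byx":37,"hb":35,"was":3,"znf":61},"xlx":[95,93,12,27]},"wn":[[13,10],{"e":25,"mhd":68,"u":37,"v":62},{"bg":75,"qp":1},98,[65,9,0,76]]}
After op 5 (add /t/ipa/qp 88): {"dn":68,"if":[{"jpx":26,"lh":93,"nwl":12},{"c":82,"mj":24}],"t":{"ipa":{"byx":37,"hb":35,"qp":88,"was":3,"znf":61},"xlx":[95,93,12,27]},"wn":[[13,10],{"e":25,"mhd":68,"u":37,"v":62},{"bg":75,"qp":1},98,[65,9,0,76]]}
After op 6 (remove /t/xlx/1): {"dn":68,"if":[{"jpx":26,"lh":93,"nwl":12},{"c":82,"mj":24}],"t":{"ipa":{"byx":37,"hb":35,"qp":88,"was":3,"znf":61},"xlx":[95,12,27]},"wn":[[13,10],{"e":25,"mhd":68,"u":37,"v":62},{"bg":75,"qp":1},98,[65,9,0,76]]}
After op 7 (replace /wn/1/v 29): {"dn":68,"if":[{"jpx":26,"lh":93,"nwl":12},{"c":82,"mj":24}],"t":{"ipa":{"byx":37,"hb":35,"qp":88,"was":3,"znf":61},"xlx":[95,12,27]},"wn":[[13,10],{"e":25,"mhd":68,"u":37,"v":29},{"bg":75,"qp":1},98,[65,9,0,76]]}
After op 8 (add /t/ipa/wf 33): {"dn":68,"if":[{"jpx":26,"lh":93,"nwl":12},{"c":82,"mj":24}],"t":{"ipa":{"byx":37,"hb":35,"qp":88,"was":3,"wf":33,"znf":61},"xlx":[95,12,27]},"wn":[[13,10],{"e":25,"mhd":68,"u":37,"v":29},{"bg":75,"qp":1},98,[65,9,0,76]]}
After op 9 (remove /t/ipa/byx): {"dn":68,"if":[{"jpx":26,"lh":93,"nwl":12},{"c":82,"mj":24}],"t":{"ipa":{"hb":35,"qp":88,"was":3,"wf":33,"znf":61},"xlx":[95,12,27]},"wn":[[13,10],{"e":25,"mhd":68,"u":37,"v":29},{"bg":75,"qp":1},98,[65,9,0,76]]}
After op 10 (replace /wn/4/3 29): {"dn":68,"if":[{"jpx":26,"lh":93,"nwl":12},{"c":82,"mj":24}],"t":{"ipa":{"hb":35,"qp":88,"was":3,"wf":33,"znf":61},"xlx":[95,12,27]},"wn":[[13,10],{"e":25,"mhd":68,"u":37,"v":29},{"bg":75,"qp":1},98,[65,9,0,29]]}
After op 11 (replace /wn/1 87): {"dn":68,"if":[{"jpx":26,"lh":93,"nwl":12},{"c":82,"mj":24}],"t":{"ipa":{"hb":35,"qp":88,"was":3,"wf":33,"znf":61},"xlx":[95,12,27]},"wn":[[13,10],87,{"bg":75,"qp":1},98,[65,9,0,29]]}
After op 12 (replace /t/ipa/wf 96): {"dn":68,"if":[{"jpx":26,"lh":93,"nwl":12},{"c":82,"mj":24}],"t":{"ipa":{"hb":35,"qp":88,"was":3,"wf":96,"znf":61},"xlx":[95,12,27]},"wn":[[13,10],87,{"bg":75,"qp":1},98,[65,9,0,29]]}
After op 13 (add /t/xlx/2 54): {"dn":68,"if":[{"jpx":26,"lh":93,"nwl":12},{"c":82,"mj":24}],"t":{"ipa":{"hb":35,"qp":88,"was":3,"wf":96,"znf":61},"xlx":[95,12,54,27]},"wn":[[13,10],87,{"bg":75,"qp":1},98,[65,9,0,29]]}
After op 14 (replace /wn/0 92): {"dn":68,"if":[{"jpx":26,"lh":93,"nwl":12},{"c":82,"mj":24}],"t":{"ipa":{"hb":35,"qp":88,"was":3,"wf":96,"znf":61},"xlx":[95,12,54,27]},"wn":[92,87,{"bg":75,"qp":1},98,[65,9,0,29]]}
After op 15 (replace /dn 68): {"dn":68,"if":[{"jpx":26,"lh":93,"nwl":12},{"c":82,"mj":24}],"t":{"ipa":{"hb":35,"qp":88,"was":3,"wf":96,"znf":61},"xlx":[95,12,54,27]},"wn":[92,87,{"bg":75,"qp":1},98,[65,9,0,29]]}
After op 16 (remove /if/0): {"dn":68,"if":[{"c":82,"mj":24}],"t":{"ipa":{"hb":35,"qp":88,"was":3,"wf":96,"znf":61},"xlx":[95,12,54,27]},"wn":[92,87,{"bg":75,"qp":1},98,[65,9,0,29]]}
Value at /t/ipa/wf: 96

Answer: 96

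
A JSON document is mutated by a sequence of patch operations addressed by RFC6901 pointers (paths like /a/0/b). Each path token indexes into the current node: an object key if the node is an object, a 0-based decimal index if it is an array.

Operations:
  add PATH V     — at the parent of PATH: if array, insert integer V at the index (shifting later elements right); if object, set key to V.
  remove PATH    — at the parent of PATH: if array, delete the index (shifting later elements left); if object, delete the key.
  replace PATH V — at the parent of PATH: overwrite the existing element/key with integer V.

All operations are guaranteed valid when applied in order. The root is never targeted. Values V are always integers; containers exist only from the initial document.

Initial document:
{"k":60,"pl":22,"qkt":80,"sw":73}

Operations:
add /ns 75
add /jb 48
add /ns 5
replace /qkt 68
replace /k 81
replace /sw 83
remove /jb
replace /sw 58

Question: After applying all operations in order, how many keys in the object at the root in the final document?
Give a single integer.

Answer: 5

Derivation:
After op 1 (add /ns 75): {"k":60,"ns":75,"pl":22,"qkt":80,"sw":73}
After op 2 (add /jb 48): {"jb":48,"k":60,"ns":75,"pl":22,"qkt":80,"sw":73}
After op 3 (add /ns 5): {"jb":48,"k":60,"ns":5,"pl":22,"qkt":80,"sw":73}
After op 4 (replace /qkt 68): {"jb":48,"k":60,"ns":5,"pl":22,"qkt":68,"sw":73}
After op 5 (replace /k 81): {"jb":48,"k":81,"ns":5,"pl":22,"qkt":68,"sw":73}
After op 6 (replace /sw 83): {"jb":48,"k":81,"ns":5,"pl":22,"qkt":68,"sw":83}
After op 7 (remove /jb): {"k":81,"ns":5,"pl":22,"qkt":68,"sw":83}
After op 8 (replace /sw 58): {"k":81,"ns":5,"pl":22,"qkt":68,"sw":58}
Size at the root: 5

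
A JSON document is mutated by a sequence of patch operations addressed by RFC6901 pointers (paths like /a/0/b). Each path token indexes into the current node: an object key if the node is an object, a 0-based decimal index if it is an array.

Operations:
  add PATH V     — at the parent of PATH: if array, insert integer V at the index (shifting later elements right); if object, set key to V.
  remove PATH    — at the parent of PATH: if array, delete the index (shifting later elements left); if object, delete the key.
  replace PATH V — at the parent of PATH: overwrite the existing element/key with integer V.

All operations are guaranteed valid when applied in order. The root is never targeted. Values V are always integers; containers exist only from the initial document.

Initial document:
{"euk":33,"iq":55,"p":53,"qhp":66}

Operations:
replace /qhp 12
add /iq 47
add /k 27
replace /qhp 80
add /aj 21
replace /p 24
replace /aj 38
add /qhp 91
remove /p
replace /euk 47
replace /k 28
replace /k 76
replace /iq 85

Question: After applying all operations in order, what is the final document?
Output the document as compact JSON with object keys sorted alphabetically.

Answer: {"aj":38,"euk":47,"iq":85,"k":76,"qhp":91}

Derivation:
After op 1 (replace /qhp 12): {"euk":33,"iq":55,"p":53,"qhp":12}
After op 2 (add /iq 47): {"euk":33,"iq":47,"p":53,"qhp":12}
After op 3 (add /k 27): {"euk":33,"iq":47,"k":27,"p":53,"qhp":12}
After op 4 (replace /qhp 80): {"euk":33,"iq":47,"k":27,"p":53,"qhp":80}
After op 5 (add /aj 21): {"aj":21,"euk":33,"iq":47,"k":27,"p":53,"qhp":80}
After op 6 (replace /p 24): {"aj":21,"euk":33,"iq":47,"k":27,"p":24,"qhp":80}
After op 7 (replace /aj 38): {"aj":38,"euk":33,"iq":47,"k":27,"p":24,"qhp":80}
After op 8 (add /qhp 91): {"aj":38,"euk":33,"iq":47,"k":27,"p":24,"qhp":91}
After op 9 (remove /p): {"aj":38,"euk":33,"iq":47,"k":27,"qhp":91}
After op 10 (replace /euk 47): {"aj":38,"euk":47,"iq":47,"k":27,"qhp":91}
After op 11 (replace /k 28): {"aj":38,"euk":47,"iq":47,"k":28,"qhp":91}
After op 12 (replace /k 76): {"aj":38,"euk":47,"iq":47,"k":76,"qhp":91}
After op 13 (replace /iq 85): {"aj":38,"euk":47,"iq":85,"k":76,"qhp":91}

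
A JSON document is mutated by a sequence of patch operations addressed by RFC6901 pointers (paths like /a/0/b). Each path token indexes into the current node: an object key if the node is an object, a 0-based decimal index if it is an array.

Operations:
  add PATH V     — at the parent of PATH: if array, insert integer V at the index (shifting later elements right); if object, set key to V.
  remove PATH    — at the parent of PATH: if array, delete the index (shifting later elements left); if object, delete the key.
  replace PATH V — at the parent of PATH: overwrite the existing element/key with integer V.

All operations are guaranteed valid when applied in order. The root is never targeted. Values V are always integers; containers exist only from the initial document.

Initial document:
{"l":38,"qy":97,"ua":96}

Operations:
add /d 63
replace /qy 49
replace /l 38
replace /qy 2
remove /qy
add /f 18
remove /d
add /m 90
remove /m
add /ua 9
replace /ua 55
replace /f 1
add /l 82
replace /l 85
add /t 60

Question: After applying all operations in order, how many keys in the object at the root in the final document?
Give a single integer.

Answer: 4

Derivation:
After op 1 (add /d 63): {"d":63,"l":38,"qy":97,"ua":96}
After op 2 (replace /qy 49): {"d":63,"l":38,"qy":49,"ua":96}
After op 3 (replace /l 38): {"d":63,"l":38,"qy":49,"ua":96}
After op 4 (replace /qy 2): {"d":63,"l":38,"qy":2,"ua":96}
After op 5 (remove /qy): {"d":63,"l":38,"ua":96}
After op 6 (add /f 18): {"d":63,"f":18,"l":38,"ua":96}
After op 7 (remove /d): {"f":18,"l":38,"ua":96}
After op 8 (add /m 90): {"f":18,"l":38,"m":90,"ua":96}
After op 9 (remove /m): {"f":18,"l":38,"ua":96}
After op 10 (add /ua 9): {"f":18,"l":38,"ua":9}
After op 11 (replace /ua 55): {"f":18,"l":38,"ua":55}
After op 12 (replace /f 1): {"f":1,"l":38,"ua":55}
After op 13 (add /l 82): {"f":1,"l":82,"ua":55}
After op 14 (replace /l 85): {"f":1,"l":85,"ua":55}
After op 15 (add /t 60): {"f":1,"l":85,"t":60,"ua":55}
Size at the root: 4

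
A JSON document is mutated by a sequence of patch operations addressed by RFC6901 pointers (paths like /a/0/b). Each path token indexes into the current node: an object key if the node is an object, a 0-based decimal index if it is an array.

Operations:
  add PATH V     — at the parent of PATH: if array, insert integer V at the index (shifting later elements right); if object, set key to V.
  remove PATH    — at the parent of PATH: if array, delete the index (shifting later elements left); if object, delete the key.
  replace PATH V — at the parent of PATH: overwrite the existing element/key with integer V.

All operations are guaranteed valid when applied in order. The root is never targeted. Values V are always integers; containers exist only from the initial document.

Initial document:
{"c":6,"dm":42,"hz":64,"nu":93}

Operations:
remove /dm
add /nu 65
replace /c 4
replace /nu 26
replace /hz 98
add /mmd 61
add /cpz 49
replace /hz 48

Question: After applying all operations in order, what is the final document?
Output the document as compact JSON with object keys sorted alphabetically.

Answer: {"c":4,"cpz":49,"hz":48,"mmd":61,"nu":26}

Derivation:
After op 1 (remove /dm): {"c":6,"hz":64,"nu":93}
After op 2 (add /nu 65): {"c":6,"hz":64,"nu":65}
After op 3 (replace /c 4): {"c":4,"hz":64,"nu":65}
After op 4 (replace /nu 26): {"c":4,"hz":64,"nu":26}
After op 5 (replace /hz 98): {"c":4,"hz":98,"nu":26}
After op 6 (add /mmd 61): {"c":4,"hz":98,"mmd":61,"nu":26}
After op 7 (add /cpz 49): {"c":4,"cpz":49,"hz":98,"mmd":61,"nu":26}
After op 8 (replace /hz 48): {"c":4,"cpz":49,"hz":48,"mmd":61,"nu":26}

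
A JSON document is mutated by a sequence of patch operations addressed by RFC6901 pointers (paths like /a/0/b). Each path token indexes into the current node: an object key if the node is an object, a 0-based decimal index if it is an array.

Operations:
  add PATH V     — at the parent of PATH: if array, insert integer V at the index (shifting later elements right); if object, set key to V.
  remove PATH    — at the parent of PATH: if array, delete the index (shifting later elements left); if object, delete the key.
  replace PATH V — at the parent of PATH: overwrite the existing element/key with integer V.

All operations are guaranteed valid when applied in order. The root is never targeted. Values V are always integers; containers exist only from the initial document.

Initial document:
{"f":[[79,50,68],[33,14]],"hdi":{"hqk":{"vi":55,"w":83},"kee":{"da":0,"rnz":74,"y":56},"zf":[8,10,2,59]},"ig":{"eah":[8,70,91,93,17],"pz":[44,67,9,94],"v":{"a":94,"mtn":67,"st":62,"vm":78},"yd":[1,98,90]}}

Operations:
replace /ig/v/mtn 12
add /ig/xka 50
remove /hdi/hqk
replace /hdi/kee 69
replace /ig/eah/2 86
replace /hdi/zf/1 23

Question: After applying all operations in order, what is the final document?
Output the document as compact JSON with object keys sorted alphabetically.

After op 1 (replace /ig/v/mtn 12): {"f":[[79,50,68],[33,14]],"hdi":{"hqk":{"vi":55,"w":83},"kee":{"da":0,"rnz":74,"y":56},"zf":[8,10,2,59]},"ig":{"eah":[8,70,91,93,17],"pz":[44,67,9,94],"v":{"a":94,"mtn":12,"st":62,"vm":78},"yd":[1,98,90]}}
After op 2 (add /ig/xka 50): {"f":[[79,50,68],[33,14]],"hdi":{"hqk":{"vi":55,"w":83},"kee":{"da":0,"rnz":74,"y":56},"zf":[8,10,2,59]},"ig":{"eah":[8,70,91,93,17],"pz":[44,67,9,94],"v":{"a":94,"mtn":12,"st":62,"vm":78},"xka":50,"yd":[1,98,90]}}
After op 3 (remove /hdi/hqk): {"f":[[79,50,68],[33,14]],"hdi":{"kee":{"da":0,"rnz":74,"y":56},"zf":[8,10,2,59]},"ig":{"eah":[8,70,91,93,17],"pz":[44,67,9,94],"v":{"a":94,"mtn":12,"st":62,"vm":78},"xka":50,"yd":[1,98,90]}}
After op 4 (replace /hdi/kee 69): {"f":[[79,50,68],[33,14]],"hdi":{"kee":69,"zf":[8,10,2,59]},"ig":{"eah":[8,70,91,93,17],"pz":[44,67,9,94],"v":{"a":94,"mtn":12,"st":62,"vm":78},"xka":50,"yd":[1,98,90]}}
After op 5 (replace /ig/eah/2 86): {"f":[[79,50,68],[33,14]],"hdi":{"kee":69,"zf":[8,10,2,59]},"ig":{"eah":[8,70,86,93,17],"pz":[44,67,9,94],"v":{"a":94,"mtn":12,"st":62,"vm":78},"xka":50,"yd":[1,98,90]}}
After op 6 (replace /hdi/zf/1 23): {"f":[[79,50,68],[33,14]],"hdi":{"kee":69,"zf":[8,23,2,59]},"ig":{"eah":[8,70,86,93,17],"pz":[44,67,9,94],"v":{"a":94,"mtn":12,"st":62,"vm":78},"xka":50,"yd":[1,98,90]}}

Answer: {"f":[[79,50,68],[33,14]],"hdi":{"kee":69,"zf":[8,23,2,59]},"ig":{"eah":[8,70,86,93,17],"pz":[44,67,9,94],"v":{"a":94,"mtn":12,"st":62,"vm":78},"xka":50,"yd":[1,98,90]}}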